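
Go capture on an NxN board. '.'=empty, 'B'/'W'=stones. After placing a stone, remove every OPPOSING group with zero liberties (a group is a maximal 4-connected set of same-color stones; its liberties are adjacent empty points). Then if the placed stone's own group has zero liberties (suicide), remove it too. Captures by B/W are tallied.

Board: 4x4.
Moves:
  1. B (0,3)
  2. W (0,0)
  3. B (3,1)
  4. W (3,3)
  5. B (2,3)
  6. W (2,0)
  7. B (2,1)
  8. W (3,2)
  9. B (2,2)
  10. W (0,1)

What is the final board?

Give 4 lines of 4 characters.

Move 1: B@(0,3) -> caps B=0 W=0
Move 2: W@(0,0) -> caps B=0 W=0
Move 3: B@(3,1) -> caps B=0 W=0
Move 4: W@(3,3) -> caps B=0 W=0
Move 5: B@(2,3) -> caps B=0 W=0
Move 6: W@(2,0) -> caps B=0 W=0
Move 7: B@(2,1) -> caps B=0 W=0
Move 8: W@(3,2) -> caps B=0 W=0
Move 9: B@(2,2) -> caps B=2 W=0
Move 10: W@(0,1) -> caps B=2 W=0

Answer: WW.B
....
WBBB
.B..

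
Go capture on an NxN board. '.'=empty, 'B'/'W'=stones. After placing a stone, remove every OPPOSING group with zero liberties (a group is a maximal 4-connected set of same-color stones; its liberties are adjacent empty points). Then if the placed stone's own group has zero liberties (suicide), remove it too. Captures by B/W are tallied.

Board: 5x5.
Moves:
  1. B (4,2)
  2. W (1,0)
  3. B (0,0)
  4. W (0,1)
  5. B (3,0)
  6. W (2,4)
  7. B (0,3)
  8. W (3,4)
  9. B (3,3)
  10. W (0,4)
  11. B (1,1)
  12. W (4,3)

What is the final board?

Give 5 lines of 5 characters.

Move 1: B@(4,2) -> caps B=0 W=0
Move 2: W@(1,0) -> caps B=0 W=0
Move 3: B@(0,0) -> caps B=0 W=0
Move 4: W@(0,1) -> caps B=0 W=1
Move 5: B@(3,0) -> caps B=0 W=1
Move 6: W@(2,4) -> caps B=0 W=1
Move 7: B@(0,3) -> caps B=0 W=1
Move 8: W@(3,4) -> caps B=0 W=1
Move 9: B@(3,3) -> caps B=0 W=1
Move 10: W@(0,4) -> caps B=0 W=1
Move 11: B@(1,1) -> caps B=0 W=1
Move 12: W@(4,3) -> caps B=0 W=1

Answer: .W.BW
WB...
....W
B..BW
..BW.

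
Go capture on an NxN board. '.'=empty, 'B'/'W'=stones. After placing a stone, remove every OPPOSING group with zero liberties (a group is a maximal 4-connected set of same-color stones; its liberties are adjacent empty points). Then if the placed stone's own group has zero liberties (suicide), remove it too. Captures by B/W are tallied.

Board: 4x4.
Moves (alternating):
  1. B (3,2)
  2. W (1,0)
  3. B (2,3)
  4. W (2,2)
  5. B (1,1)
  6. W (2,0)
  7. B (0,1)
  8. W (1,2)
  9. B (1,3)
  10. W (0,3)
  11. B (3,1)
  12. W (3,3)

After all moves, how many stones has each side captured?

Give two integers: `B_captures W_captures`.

Answer: 0 2

Derivation:
Move 1: B@(3,2) -> caps B=0 W=0
Move 2: W@(1,0) -> caps B=0 W=0
Move 3: B@(2,3) -> caps B=0 W=0
Move 4: W@(2,2) -> caps B=0 W=0
Move 5: B@(1,1) -> caps B=0 W=0
Move 6: W@(2,0) -> caps B=0 W=0
Move 7: B@(0,1) -> caps B=0 W=0
Move 8: W@(1,2) -> caps B=0 W=0
Move 9: B@(1,3) -> caps B=0 W=0
Move 10: W@(0,3) -> caps B=0 W=0
Move 11: B@(3,1) -> caps B=0 W=0
Move 12: W@(3,3) -> caps B=0 W=2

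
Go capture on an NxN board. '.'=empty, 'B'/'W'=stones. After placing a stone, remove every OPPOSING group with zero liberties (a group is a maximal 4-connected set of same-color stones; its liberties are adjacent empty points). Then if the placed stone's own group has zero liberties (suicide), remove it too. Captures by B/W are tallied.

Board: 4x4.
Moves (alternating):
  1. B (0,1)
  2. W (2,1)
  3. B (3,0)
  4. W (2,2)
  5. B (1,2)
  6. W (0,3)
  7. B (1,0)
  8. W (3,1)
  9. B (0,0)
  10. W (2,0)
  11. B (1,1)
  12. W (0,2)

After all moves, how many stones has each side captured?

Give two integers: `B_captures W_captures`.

Move 1: B@(0,1) -> caps B=0 W=0
Move 2: W@(2,1) -> caps B=0 W=0
Move 3: B@(3,0) -> caps B=0 W=0
Move 4: W@(2,2) -> caps B=0 W=0
Move 5: B@(1,2) -> caps B=0 W=0
Move 6: W@(0,3) -> caps B=0 W=0
Move 7: B@(1,0) -> caps B=0 W=0
Move 8: W@(3,1) -> caps B=0 W=0
Move 9: B@(0,0) -> caps B=0 W=0
Move 10: W@(2,0) -> caps B=0 W=1
Move 11: B@(1,1) -> caps B=0 W=1
Move 12: W@(0,2) -> caps B=0 W=1

Answer: 0 1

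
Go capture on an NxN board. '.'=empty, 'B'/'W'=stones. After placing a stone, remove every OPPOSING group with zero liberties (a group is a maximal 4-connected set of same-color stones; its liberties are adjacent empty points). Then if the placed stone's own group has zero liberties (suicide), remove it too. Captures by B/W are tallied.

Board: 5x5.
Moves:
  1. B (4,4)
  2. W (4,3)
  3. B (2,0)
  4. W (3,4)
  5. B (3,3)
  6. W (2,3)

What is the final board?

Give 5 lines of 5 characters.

Move 1: B@(4,4) -> caps B=0 W=0
Move 2: W@(4,3) -> caps B=0 W=0
Move 3: B@(2,0) -> caps B=0 W=0
Move 4: W@(3,4) -> caps B=0 W=1
Move 5: B@(3,3) -> caps B=0 W=1
Move 6: W@(2,3) -> caps B=0 W=1

Answer: .....
.....
B..W.
...BW
...W.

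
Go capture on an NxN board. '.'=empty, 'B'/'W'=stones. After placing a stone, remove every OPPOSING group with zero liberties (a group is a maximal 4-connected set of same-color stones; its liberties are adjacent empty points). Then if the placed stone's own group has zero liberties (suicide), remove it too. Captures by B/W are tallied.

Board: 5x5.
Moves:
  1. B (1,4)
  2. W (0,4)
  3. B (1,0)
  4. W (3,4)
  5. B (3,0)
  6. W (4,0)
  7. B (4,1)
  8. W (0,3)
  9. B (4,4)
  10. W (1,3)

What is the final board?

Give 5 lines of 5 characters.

Move 1: B@(1,4) -> caps B=0 W=0
Move 2: W@(0,4) -> caps B=0 W=0
Move 3: B@(1,0) -> caps B=0 W=0
Move 4: W@(3,4) -> caps B=0 W=0
Move 5: B@(3,0) -> caps B=0 W=0
Move 6: W@(4,0) -> caps B=0 W=0
Move 7: B@(4,1) -> caps B=1 W=0
Move 8: W@(0,3) -> caps B=1 W=0
Move 9: B@(4,4) -> caps B=1 W=0
Move 10: W@(1,3) -> caps B=1 W=0

Answer: ...WW
B..WB
.....
B...W
.B..B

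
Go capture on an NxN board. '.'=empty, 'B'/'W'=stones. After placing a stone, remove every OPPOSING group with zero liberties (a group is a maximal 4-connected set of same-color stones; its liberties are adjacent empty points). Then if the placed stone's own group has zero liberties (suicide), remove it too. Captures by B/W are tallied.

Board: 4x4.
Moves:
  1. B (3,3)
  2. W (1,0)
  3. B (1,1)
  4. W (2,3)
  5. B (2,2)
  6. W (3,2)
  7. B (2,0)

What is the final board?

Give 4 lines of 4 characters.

Move 1: B@(3,3) -> caps B=0 W=0
Move 2: W@(1,0) -> caps B=0 W=0
Move 3: B@(1,1) -> caps B=0 W=0
Move 4: W@(2,3) -> caps B=0 W=0
Move 5: B@(2,2) -> caps B=0 W=0
Move 6: W@(3,2) -> caps B=0 W=1
Move 7: B@(2,0) -> caps B=0 W=1

Answer: ....
WB..
B.BW
..W.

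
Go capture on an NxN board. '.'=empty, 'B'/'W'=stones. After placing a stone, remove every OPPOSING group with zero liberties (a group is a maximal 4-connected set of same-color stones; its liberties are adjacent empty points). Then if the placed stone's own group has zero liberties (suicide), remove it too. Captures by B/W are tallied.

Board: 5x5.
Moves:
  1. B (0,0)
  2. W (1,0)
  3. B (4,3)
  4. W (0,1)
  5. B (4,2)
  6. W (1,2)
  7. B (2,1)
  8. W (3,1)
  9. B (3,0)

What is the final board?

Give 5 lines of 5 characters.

Move 1: B@(0,0) -> caps B=0 W=0
Move 2: W@(1,0) -> caps B=0 W=0
Move 3: B@(4,3) -> caps B=0 W=0
Move 4: W@(0,1) -> caps B=0 W=1
Move 5: B@(4,2) -> caps B=0 W=1
Move 6: W@(1,2) -> caps B=0 W=1
Move 7: B@(2,1) -> caps B=0 W=1
Move 8: W@(3,1) -> caps B=0 W=1
Move 9: B@(3,0) -> caps B=0 W=1

Answer: .W...
W.W..
.B...
BW...
..BB.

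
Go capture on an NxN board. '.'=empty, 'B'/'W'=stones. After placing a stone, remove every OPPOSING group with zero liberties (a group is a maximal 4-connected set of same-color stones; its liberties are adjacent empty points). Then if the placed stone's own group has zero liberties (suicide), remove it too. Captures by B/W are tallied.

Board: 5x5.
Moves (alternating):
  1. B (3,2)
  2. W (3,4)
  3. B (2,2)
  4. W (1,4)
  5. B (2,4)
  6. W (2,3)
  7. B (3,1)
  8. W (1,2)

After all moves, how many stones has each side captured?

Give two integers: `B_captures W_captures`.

Answer: 0 1

Derivation:
Move 1: B@(3,2) -> caps B=0 W=0
Move 2: W@(3,4) -> caps B=0 W=0
Move 3: B@(2,2) -> caps B=0 W=0
Move 4: W@(1,4) -> caps B=0 W=0
Move 5: B@(2,4) -> caps B=0 W=0
Move 6: W@(2,3) -> caps B=0 W=1
Move 7: B@(3,1) -> caps B=0 W=1
Move 8: W@(1,2) -> caps B=0 W=1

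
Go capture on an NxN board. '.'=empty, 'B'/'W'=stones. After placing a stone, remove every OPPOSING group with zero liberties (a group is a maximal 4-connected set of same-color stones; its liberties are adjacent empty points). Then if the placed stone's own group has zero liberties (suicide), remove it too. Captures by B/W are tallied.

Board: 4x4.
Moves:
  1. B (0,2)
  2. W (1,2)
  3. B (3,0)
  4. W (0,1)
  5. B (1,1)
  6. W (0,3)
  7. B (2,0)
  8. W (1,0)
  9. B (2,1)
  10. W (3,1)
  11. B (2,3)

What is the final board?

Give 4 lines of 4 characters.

Move 1: B@(0,2) -> caps B=0 W=0
Move 2: W@(1,2) -> caps B=0 W=0
Move 3: B@(3,0) -> caps B=0 W=0
Move 4: W@(0,1) -> caps B=0 W=0
Move 5: B@(1,1) -> caps B=0 W=0
Move 6: W@(0,3) -> caps B=0 W=1
Move 7: B@(2,0) -> caps B=0 W=1
Move 8: W@(1,0) -> caps B=0 W=1
Move 9: B@(2,1) -> caps B=0 W=1
Move 10: W@(3,1) -> caps B=0 W=1
Move 11: B@(2,3) -> caps B=0 W=1

Answer: .W.W
WBW.
BB.B
BW..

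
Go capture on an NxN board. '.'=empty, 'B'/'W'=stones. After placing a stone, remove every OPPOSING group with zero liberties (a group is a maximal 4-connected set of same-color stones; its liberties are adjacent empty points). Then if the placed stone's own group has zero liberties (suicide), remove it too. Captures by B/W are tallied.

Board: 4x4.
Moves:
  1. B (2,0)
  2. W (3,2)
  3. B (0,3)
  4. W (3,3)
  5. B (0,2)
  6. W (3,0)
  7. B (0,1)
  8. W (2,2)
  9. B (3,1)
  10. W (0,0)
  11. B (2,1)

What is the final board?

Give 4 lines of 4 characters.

Move 1: B@(2,0) -> caps B=0 W=0
Move 2: W@(3,2) -> caps B=0 W=0
Move 3: B@(0,3) -> caps B=0 W=0
Move 4: W@(3,3) -> caps B=0 W=0
Move 5: B@(0,2) -> caps B=0 W=0
Move 6: W@(3,0) -> caps B=0 W=0
Move 7: B@(0,1) -> caps B=0 W=0
Move 8: W@(2,2) -> caps B=0 W=0
Move 9: B@(3,1) -> caps B=1 W=0
Move 10: W@(0,0) -> caps B=1 W=0
Move 11: B@(2,1) -> caps B=1 W=0

Answer: WBBB
....
BBW.
.BWW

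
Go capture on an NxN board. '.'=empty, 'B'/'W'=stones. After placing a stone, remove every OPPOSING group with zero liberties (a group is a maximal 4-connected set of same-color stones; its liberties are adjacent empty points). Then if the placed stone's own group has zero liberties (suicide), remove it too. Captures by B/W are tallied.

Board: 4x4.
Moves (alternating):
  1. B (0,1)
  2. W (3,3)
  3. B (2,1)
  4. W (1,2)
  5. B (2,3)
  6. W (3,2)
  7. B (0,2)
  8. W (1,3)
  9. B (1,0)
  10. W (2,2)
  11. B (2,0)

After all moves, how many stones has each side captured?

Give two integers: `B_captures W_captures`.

Move 1: B@(0,1) -> caps B=0 W=0
Move 2: W@(3,3) -> caps B=0 W=0
Move 3: B@(2,1) -> caps B=0 W=0
Move 4: W@(1,2) -> caps B=0 W=0
Move 5: B@(2,3) -> caps B=0 W=0
Move 6: W@(3,2) -> caps B=0 W=0
Move 7: B@(0,2) -> caps B=0 W=0
Move 8: W@(1,3) -> caps B=0 W=0
Move 9: B@(1,0) -> caps B=0 W=0
Move 10: W@(2,2) -> caps B=0 W=1
Move 11: B@(2,0) -> caps B=0 W=1

Answer: 0 1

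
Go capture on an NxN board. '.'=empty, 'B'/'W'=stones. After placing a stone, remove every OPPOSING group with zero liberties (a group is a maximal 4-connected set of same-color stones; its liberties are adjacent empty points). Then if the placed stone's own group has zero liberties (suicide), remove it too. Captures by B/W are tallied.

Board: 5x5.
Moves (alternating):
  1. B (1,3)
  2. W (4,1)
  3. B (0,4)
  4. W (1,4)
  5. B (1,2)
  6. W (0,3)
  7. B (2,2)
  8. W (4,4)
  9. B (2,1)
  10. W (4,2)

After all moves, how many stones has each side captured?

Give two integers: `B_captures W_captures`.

Move 1: B@(1,3) -> caps B=0 W=0
Move 2: W@(4,1) -> caps B=0 W=0
Move 3: B@(0,4) -> caps B=0 W=0
Move 4: W@(1,4) -> caps B=0 W=0
Move 5: B@(1,2) -> caps B=0 W=0
Move 6: W@(0,3) -> caps B=0 W=1
Move 7: B@(2,2) -> caps B=0 W=1
Move 8: W@(4,4) -> caps B=0 W=1
Move 9: B@(2,1) -> caps B=0 W=1
Move 10: W@(4,2) -> caps B=0 W=1

Answer: 0 1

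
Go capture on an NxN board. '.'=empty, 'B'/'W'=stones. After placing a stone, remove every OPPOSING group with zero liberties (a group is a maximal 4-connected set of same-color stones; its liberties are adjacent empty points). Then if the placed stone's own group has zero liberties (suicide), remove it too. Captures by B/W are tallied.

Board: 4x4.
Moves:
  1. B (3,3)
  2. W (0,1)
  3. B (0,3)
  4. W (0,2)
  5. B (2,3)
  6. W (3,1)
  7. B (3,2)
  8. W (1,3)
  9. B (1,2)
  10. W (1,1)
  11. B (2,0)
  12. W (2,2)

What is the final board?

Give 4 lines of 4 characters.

Answer: .WW.
.W.W
B.W.
.W..

Derivation:
Move 1: B@(3,3) -> caps B=0 W=0
Move 2: W@(0,1) -> caps B=0 W=0
Move 3: B@(0,3) -> caps B=0 W=0
Move 4: W@(0,2) -> caps B=0 W=0
Move 5: B@(2,3) -> caps B=0 W=0
Move 6: W@(3,1) -> caps B=0 W=0
Move 7: B@(3,2) -> caps B=0 W=0
Move 8: W@(1,3) -> caps B=0 W=1
Move 9: B@(1,2) -> caps B=0 W=1
Move 10: W@(1,1) -> caps B=0 W=1
Move 11: B@(2,0) -> caps B=0 W=1
Move 12: W@(2,2) -> caps B=0 W=5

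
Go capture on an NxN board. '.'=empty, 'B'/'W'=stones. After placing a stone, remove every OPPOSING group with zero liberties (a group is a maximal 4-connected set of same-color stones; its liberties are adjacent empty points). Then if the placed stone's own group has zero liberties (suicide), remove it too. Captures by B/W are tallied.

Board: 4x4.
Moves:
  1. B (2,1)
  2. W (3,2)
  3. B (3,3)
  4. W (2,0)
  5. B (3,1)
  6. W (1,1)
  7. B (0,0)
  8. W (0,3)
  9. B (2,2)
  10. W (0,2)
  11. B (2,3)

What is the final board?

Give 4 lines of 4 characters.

Move 1: B@(2,1) -> caps B=0 W=0
Move 2: W@(3,2) -> caps B=0 W=0
Move 3: B@(3,3) -> caps B=0 W=0
Move 4: W@(2,0) -> caps B=0 W=0
Move 5: B@(3,1) -> caps B=0 W=0
Move 6: W@(1,1) -> caps B=0 W=0
Move 7: B@(0,0) -> caps B=0 W=0
Move 8: W@(0,3) -> caps B=0 W=0
Move 9: B@(2,2) -> caps B=1 W=0
Move 10: W@(0,2) -> caps B=1 W=0
Move 11: B@(2,3) -> caps B=1 W=0

Answer: B.WW
.W..
WBBB
.B.B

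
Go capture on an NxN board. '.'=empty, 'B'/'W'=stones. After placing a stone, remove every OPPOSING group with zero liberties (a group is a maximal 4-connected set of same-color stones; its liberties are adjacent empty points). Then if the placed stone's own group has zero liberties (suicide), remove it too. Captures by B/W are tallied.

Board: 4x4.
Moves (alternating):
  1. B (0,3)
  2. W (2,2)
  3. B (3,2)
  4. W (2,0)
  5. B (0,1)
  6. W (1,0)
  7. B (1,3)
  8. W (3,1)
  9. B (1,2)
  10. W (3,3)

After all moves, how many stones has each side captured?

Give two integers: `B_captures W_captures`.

Answer: 0 1

Derivation:
Move 1: B@(0,3) -> caps B=0 W=0
Move 2: W@(2,2) -> caps B=0 W=0
Move 3: B@(3,2) -> caps B=0 W=0
Move 4: W@(2,0) -> caps B=0 W=0
Move 5: B@(0,1) -> caps B=0 W=0
Move 6: W@(1,0) -> caps B=0 W=0
Move 7: B@(1,3) -> caps B=0 W=0
Move 8: W@(3,1) -> caps B=0 W=0
Move 9: B@(1,2) -> caps B=0 W=0
Move 10: W@(3,3) -> caps B=0 W=1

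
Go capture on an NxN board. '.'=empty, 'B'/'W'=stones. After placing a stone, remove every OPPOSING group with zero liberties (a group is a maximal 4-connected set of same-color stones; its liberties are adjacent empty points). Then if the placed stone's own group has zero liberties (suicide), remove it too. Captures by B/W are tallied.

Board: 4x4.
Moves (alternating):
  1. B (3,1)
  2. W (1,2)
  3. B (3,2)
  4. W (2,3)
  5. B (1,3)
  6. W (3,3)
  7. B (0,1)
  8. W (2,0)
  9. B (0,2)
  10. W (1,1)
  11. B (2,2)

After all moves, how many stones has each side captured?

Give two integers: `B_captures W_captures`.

Answer: 2 0

Derivation:
Move 1: B@(3,1) -> caps B=0 W=0
Move 2: W@(1,2) -> caps B=0 W=0
Move 3: B@(3,2) -> caps B=0 W=0
Move 4: W@(2,3) -> caps B=0 W=0
Move 5: B@(1,3) -> caps B=0 W=0
Move 6: W@(3,3) -> caps B=0 W=0
Move 7: B@(0,1) -> caps B=0 W=0
Move 8: W@(2,0) -> caps B=0 W=0
Move 9: B@(0,2) -> caps B=0 W=0
Move 10: W@(1,1) -> caps B=0 W=0
Move 11: B@(2,2) -> caps B=2 W=0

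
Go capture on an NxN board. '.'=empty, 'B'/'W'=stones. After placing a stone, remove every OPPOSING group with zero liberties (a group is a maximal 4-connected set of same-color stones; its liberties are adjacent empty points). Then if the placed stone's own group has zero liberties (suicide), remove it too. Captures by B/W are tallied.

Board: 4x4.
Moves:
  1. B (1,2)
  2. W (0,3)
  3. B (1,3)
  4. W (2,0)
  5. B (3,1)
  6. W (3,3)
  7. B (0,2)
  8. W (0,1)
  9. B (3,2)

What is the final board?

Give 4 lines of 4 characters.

Move 1: B@(1,2) -> caps B=0 W=0
Move 2: W@(0,3) -> caps B=0 W=0
Move 3: B@(1,3) -> caps B=0 W=0
Move 4: W@(2,0) -> caps B=0 W=0
Move 5: B@(3,1) -> caps B=0 W=0
Move 6: W@(3,3) -> caps B=0 W=0
Move 7: B@(0,2) -> caps B=1 W=0
Move 8: W@(0,1) -> caps B=1 W=0
Move 9: B@(3,2) -> caps B=1 W=0

Answer: .WB.
..BB
W...
.BBW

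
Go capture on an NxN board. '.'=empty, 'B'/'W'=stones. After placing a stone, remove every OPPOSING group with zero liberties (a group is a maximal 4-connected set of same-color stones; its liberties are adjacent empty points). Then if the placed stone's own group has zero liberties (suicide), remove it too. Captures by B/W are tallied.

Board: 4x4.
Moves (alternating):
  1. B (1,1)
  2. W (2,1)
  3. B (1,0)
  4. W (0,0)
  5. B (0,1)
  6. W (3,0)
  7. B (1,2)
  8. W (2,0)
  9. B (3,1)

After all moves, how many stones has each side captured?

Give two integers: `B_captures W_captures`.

Move 1: B@(1,1) -> caps B=0 W=0
Move 2: W@(2,1) -> caps B=0 W=0
Move 3: B@(1,0) -> caps B=0 W=0
Move 4: W@(0,0) -> caps B=0 W=0
Move 5: B@(0,1) -> caps B=1 W=0
Move 6: W@(3,0) -> caps B=1 W=0
Move 7: B@(1,2) -> caps B=1 W=0
Move 8: W@(2,0) -> caps B=1 W=0
Move 9: B@(3,1) -> caps B=1 W=0

Answer: 1 0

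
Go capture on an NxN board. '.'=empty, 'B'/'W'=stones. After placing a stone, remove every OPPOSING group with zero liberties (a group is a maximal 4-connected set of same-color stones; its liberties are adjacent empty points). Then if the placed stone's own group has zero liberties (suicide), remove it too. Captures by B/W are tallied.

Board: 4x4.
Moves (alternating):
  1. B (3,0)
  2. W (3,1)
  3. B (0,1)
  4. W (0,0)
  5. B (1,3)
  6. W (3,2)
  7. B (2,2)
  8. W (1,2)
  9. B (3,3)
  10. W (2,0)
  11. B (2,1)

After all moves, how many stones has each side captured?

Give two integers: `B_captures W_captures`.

Answer: 0 1

Derivation:
Move 1: B@(3,0) -> caps B=0 W=0
Move 2: W@(3,1) -> caps B=0 W=0
Move 3: B@(0,1) -> caps B=0 W=0
Move 4: W@(0,0) -> caps B=0 W=0
Move 5: B@(1,3) -> caps B=0 W=0
Move 6: W@(3,2) -> caps B=0 W=0
Move 7: B@(2,2) -> caps B=0 W=0
Move 8: W@(1,2) -> caps B=0 W=0
Move 9: B@(3,3) -> caps B=0 W=0
Move 10: W@(2,0) -> caps B=0 W=1
Move 11: B@(2,1) -> caps B=0 W=1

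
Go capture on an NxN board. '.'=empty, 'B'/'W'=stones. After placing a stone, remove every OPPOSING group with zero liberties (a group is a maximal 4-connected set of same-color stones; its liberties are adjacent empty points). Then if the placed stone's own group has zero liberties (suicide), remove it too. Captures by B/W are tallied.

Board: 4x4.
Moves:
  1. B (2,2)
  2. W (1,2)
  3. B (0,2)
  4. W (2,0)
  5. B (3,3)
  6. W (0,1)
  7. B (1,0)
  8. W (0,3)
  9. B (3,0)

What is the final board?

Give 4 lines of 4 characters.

Answer: .W.W
B.W.
W.B.
B..B

Derivation:
Move 1: B@(2,2) -> caps B=0 W=0
Move 2: W@(1,2) -> caps B=0 W=0
Move 3: B@(0,2) -> caps B=0 W=0
Move 4: W@(2,0) -> caps B=0 W=0
Move 5: B@(3,3) -> caps B=0 W=0
Move 6: W@(0,1) -> caps B=0 W=0
Move 7: B@(1,0) -> caps B=0 W=0
Move 8: W@(0,3) -> caps B=0 W=1
Move 9: B@(3,0) -> caps B=0 W=1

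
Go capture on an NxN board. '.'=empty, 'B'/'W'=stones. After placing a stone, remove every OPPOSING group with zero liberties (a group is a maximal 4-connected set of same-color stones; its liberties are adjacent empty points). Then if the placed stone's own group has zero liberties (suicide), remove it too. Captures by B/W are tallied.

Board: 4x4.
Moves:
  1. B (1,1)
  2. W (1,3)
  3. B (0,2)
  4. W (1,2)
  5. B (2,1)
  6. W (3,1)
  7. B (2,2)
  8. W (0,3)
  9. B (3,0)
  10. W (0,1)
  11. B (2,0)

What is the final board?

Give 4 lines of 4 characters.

Answer: .W.W
.BWW
BBB.
BW..

Derivation:
Move 1: B@(1,1) -> caps B=0 W=0
Move 2: W@(1,3) -> caps B=0 W=0
Move 3: B@(0,2) -> caps B=0 W=0
Move 4: W@(1,2) -> caps B=0 W=0
Move 5: B@(2,1) -> caps B=0 W=0
Move 6: W@(3,1) -> caps B=0 W=0
Move 7: B@(2,2) -> caps B=0 W=0
Move 8: W@(0,3) -> caps B=0 W=0
Move 9: B@(3,0) -> caps B=0 W=0
Move 10: W@(0,1) -> caps B=0 W=1
Move 11: B@(2,0) -> caps B=0 W=1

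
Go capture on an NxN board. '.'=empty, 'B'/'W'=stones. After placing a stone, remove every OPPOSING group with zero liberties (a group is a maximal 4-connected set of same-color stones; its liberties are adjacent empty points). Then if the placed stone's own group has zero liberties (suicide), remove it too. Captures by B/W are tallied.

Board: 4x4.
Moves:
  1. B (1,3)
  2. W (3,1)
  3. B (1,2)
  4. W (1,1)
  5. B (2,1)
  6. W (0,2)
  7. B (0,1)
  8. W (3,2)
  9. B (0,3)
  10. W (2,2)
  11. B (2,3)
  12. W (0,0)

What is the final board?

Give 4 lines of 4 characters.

Answer: WB.B
.WBB
.BWB
.WW.

Derivation:
Move 1: B@(1,3) -> caps B=0 W=0
Move 2: W@(3,1) -> caps B=0 W=0
Move 3: B@(1,2) -> caps B=0 W=0
Move 4: W@(1,1) -> caps B=0 W=0
Move 5: B@(2,1) -> caps B=0 W=0
Move 6: W@(0,2) -> caps B=0 W=0
Move 7: B@(0,1) -> caps B=0 W=0
Move 8: W@(3,2) -> caps B=0 W=0
Move 9: B@(0,3) -> caps B=1 W=0
Move 10: W@(2,2) -> caps B=1 W=0
Move 11: B@(2,3) -> caps B=1 W=0
Move 12: W@(0,0) -> caps B=1 W=0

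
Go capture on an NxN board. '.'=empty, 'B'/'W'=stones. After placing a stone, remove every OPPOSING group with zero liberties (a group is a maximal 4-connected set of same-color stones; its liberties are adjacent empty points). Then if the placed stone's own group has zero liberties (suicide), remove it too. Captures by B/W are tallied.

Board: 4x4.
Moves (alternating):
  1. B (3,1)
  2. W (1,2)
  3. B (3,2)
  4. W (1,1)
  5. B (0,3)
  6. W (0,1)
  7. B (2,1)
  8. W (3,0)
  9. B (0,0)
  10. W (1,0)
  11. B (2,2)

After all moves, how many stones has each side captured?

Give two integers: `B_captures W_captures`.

Answer: 0 1

Derivation:
Move 1: B@(3,1) -> caps B=0 W=0
Move 2: W@(1,2) -> caps B=0 W=0
Move 3: B@(3,2) -> caps B=0 W=0
Move 4: W@(1,1) -> caps B=0 W=0
Move 5: B@(0,3) -> caps B=0 W=0
Move 6: W@(0,1) -> caps B=0 W=0
Move 7: B@(2,1) -> caps B=0 W=0
Move 8: W@(3,0) -> caps B=0 W=0
Move 9: B@(0,0) -> caps B=0 W=0
Move 10: W@(1,0) -> caps B=0 W=1
Move 11: B@(2,2) -> caps B=0 W=1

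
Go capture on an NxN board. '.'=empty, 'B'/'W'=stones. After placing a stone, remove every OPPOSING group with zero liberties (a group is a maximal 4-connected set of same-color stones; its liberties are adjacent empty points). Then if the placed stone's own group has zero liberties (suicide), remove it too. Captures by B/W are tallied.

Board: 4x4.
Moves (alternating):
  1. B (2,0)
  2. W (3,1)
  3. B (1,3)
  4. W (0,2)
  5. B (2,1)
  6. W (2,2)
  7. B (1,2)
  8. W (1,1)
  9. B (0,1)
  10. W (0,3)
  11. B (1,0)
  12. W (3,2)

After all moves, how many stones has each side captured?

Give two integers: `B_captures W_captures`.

Move 1: B@(2,0) -> caps B=0 W=0
Move 2: W@(3,1) -> caps B=0 W=0
Move 3: B@(1,3) -> caps B=0 W=0
Move 4: W@(0,2) -> caps B=0 W=0
Move 5: B@(2,1) -> caps B=0 W=0
Move 6: W@(2,2) -> caps B=0 W=0
Move 7: B@(1,2) -> caps B=0 W=0
Move 8: W@(1,1) -> caps B=0 W=0
Move 9: B@(0,1) -> caps B=0 W=0
Move 10: W@(0,3) -> caps B=0 W=0
Move 11: B@(1,0) -> caps B=1 W=0
Move 12: W@(3,2) -> caps B=1 W=0

Answer: 1 0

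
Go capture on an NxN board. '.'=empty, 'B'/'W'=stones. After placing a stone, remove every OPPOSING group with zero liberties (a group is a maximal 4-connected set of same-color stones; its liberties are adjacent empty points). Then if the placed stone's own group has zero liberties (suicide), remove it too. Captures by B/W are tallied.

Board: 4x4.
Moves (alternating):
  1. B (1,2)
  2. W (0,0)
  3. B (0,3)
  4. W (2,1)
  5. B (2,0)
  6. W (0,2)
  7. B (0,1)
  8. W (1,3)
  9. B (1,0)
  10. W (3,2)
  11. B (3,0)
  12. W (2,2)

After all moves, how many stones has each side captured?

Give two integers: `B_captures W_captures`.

Move 1: B@(1,2) -> caps B=0 W=0
Move 2: W@(0,0) -> caps B=0 W=0
Move 3: B@(0,3) -> caps B=0 W=0
Move 4: W@(2,1) -> caps B=0 W=0
Move 5: B@(2,0) -> caps B=0 W=0
Move 6: W@(0,2) -> caps B=0 W=0
Move 7: B@(0,1) -> caps B=1 W=0
Move 8: W@(1,3) -> caps B=1 W=0
Move 9: B@(1,0) -> caps B=2 W=0
Move 10: W@(3,2) -> caps B=2 W=0
Move 11: B@(3,0) -> caps B=2 W=0
Move 12: W@(2,2) -> caps B=2 W=0

Answer: 2 0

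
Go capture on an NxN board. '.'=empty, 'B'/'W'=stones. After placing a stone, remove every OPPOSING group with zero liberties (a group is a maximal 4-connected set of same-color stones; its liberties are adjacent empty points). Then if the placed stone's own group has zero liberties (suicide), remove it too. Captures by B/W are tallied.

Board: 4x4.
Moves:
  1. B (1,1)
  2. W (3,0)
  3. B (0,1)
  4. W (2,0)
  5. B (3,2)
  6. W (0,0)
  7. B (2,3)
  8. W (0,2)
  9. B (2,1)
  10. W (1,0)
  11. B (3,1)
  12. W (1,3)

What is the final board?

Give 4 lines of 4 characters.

Move 1: B@(1,1) -> caps B=0 W=0
Move 2: W@(3,0) -> caps B=0 W=0
Move 3: B@(0,1) -> caps B=0 W=0
Move 4: W@(2,0) -> caps B=0 W=0
Move 5: B@(3,2) -> caps B=0 W=0
Move 6: W@(0,0) -> caps B=0 W=0
Move 7: B@(2,3) -> caps B=0 W=0
Move 8: W@(0,2) -> caps B=0 W=0
Move 9: B@(2,1) -> caps B=0 W=0
Move 10: W@(1,0) -> caps B=0 W=0
Move 11: B@(3,1) -> caps B=4 W=0
Move 12: W@(1,3) -> caps B=4 W=0

Answer: .BW.
.B.W
.B.B
.BB.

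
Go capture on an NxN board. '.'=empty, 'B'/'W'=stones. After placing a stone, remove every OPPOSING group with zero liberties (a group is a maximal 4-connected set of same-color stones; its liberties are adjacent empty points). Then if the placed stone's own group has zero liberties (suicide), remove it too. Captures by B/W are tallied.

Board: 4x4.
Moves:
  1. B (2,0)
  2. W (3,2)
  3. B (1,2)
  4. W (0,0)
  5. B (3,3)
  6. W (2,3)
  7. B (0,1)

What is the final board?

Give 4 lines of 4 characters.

Move 1: B@(2,0) -> caps B=0 W=0
Move 2: W@(3,2) -> caps B=0 W=0
Move 3: B@(1,2) -> caps B=0 W=0
Move 4: W@(0,0) -> caps B=0 W=0
Move 5: B@(3,3) -> caps B=0 W=0
Move 6: W@(2,3) -> caps B=0 W=1
Move 7: B@(0,1) -> caps B=0 W=1

Answer: WB..
..B.
B..W
..W.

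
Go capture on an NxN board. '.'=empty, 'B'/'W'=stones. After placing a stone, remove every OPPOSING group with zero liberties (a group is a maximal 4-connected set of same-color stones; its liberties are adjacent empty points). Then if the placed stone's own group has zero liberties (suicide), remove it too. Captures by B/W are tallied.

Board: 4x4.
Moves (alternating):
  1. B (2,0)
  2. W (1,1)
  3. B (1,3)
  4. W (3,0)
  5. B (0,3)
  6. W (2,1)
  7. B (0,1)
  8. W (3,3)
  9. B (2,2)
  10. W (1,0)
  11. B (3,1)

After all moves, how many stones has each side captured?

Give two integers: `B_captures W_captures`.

Answer: 0 1

Derivation:
Move 1: B@(2,0) -> caps B=0 W=0
Move 2: W@(1,1) -> caps B=0 W=0
Move 3: B@(1,3) -> caps B=0 W=0
Move 4: W@(3,0) -> caps B=0 W=0
Move 5: B@(0,3) -> caps B=0 W=0
Move 6: W@(2,1) -> caps B=0 W=0
Move 7: B@(0,1) -> caps B=0 W=0
Move 8: W@(3,3) -> caps B=0 W=0
Move 9: B@(2,2) -> caps B=0 W=0
Move 10: W@(1,0) -> caps B=0 W=1
Move 11: B@(3,1) -> caps B=0 W=1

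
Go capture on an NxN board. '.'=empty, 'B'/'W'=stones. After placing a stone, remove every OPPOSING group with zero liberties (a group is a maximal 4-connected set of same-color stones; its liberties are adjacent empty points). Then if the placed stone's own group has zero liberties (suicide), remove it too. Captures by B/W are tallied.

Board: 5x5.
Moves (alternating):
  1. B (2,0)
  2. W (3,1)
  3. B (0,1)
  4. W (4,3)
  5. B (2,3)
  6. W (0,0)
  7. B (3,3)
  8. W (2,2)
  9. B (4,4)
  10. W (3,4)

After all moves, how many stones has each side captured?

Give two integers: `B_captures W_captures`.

Move 1: B@(2,0) -> caps B=0 W=0
Move 2: W@(3,1) -> caps B=0 W=0
Move 3: B@(0,1) -> caps B=0 W=0
Move 4: W@(4,3) -> caps B=0 W=0
Move 5: B@(2,3) -> caps B=0 W=0
Move 6: W@(0,0) -> caps B=0 W=0
Move 7: B@(3,3) -> caps B=0 W=0
Move 8: W@(2,2) -> caps B=0 W=0
Move 9: B@(4,4) -> caps B=0 W=0
Move 10: W@(3,4) -> caps B=0 W=1

Answer: 0 1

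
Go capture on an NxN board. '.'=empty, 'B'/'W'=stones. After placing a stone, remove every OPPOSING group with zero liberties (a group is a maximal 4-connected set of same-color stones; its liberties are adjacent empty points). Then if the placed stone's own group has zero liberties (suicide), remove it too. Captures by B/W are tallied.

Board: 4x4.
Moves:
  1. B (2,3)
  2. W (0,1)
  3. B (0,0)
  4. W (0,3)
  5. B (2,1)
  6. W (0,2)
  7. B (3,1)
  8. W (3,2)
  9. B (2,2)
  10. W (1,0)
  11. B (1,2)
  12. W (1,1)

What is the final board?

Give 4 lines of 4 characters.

Move 1: B@(2,3) -> caps B=0 W=0
Move 2: W@(0,1) -> caps B=0 W=0
Move 3: B@(0,0) -> caps B=0 W=0
Move 4: W@(0,3) -> caps B=0 W=0
Move 5: B@(2,1) -> caps B=0 W=0
Move 6: W@(0,2) -> caps B=0 W=0
Move 7: B@(3,1) -> caps B=0 W=0
Move 8: W@(3,2) -> caps B=0 W=0
Move 9: B@(2,2) -> caps B=0 W=0
Move 10: W@(1,0) -> caps B=0 W=1
Move 11: B@(1,2) -> caps B=0 W=1
Move 12: W@(1,1) -> caps B=0 W=1

Answer: .WWW
WWB.
.BBB
.BW.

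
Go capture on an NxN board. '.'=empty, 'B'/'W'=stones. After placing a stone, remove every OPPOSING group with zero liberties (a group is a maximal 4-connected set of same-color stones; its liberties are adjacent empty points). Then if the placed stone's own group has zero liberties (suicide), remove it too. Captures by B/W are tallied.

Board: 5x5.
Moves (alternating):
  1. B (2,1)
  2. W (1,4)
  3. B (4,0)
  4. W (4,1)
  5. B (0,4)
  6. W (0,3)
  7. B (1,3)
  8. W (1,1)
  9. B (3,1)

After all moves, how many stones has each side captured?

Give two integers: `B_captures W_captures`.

Move 1: B@(2,1) -> caps B=0 W=0
Move 2: W@(1,4) -> caps B=0 W=0
Move 3: B@(4,0) -> caps B=0 W=0
Move 4: W@(4,1) -> caps B=0 W=0
Move 5: B@(0,4) -> caps B=0 W=0
Move 6: W@(0,3) -> caps B=0 W=1
Move 7: B@(1,3) -> caps B=0 W=1
Move 8: W@(1,1) -> caps B=0 W=1
Move 9: B@(3,1) -> caps B=0 W=1

Answer: 0 1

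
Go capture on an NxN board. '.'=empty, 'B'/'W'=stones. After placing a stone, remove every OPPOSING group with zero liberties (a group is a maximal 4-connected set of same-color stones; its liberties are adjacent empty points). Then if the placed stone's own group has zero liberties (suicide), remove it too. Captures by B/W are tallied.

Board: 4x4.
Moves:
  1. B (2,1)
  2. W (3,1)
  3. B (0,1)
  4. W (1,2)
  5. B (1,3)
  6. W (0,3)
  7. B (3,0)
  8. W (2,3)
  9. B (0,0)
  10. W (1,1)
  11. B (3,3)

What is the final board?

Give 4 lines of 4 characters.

Move 1: B@(2,1) -> caps B=0 W=0
Move 2: W@(3,1) -> caps B=0 W=0
Move 3: B@(0,1) -> caps B=0 W=0
Move 4: W@(1,2) -> caps B=0 W=0
Move 5: B@(1,3) -> caps B=0 W=0
Move 6: W@(0,3) -> caps B=0 W=0
Move 7: B@(3,0) -> caps B=0 W=0
Move 8: W@(2,3) -> caps B=0 W=1
Move 9: B@(0,0) -> caps B=0 W=1
Move 10: W@(1,1) -> caps B=0 W=1
Move 11: B@(3,3) -> caps B=0 W=1

Answer: BB.W
.WW.
.B.W
BW.B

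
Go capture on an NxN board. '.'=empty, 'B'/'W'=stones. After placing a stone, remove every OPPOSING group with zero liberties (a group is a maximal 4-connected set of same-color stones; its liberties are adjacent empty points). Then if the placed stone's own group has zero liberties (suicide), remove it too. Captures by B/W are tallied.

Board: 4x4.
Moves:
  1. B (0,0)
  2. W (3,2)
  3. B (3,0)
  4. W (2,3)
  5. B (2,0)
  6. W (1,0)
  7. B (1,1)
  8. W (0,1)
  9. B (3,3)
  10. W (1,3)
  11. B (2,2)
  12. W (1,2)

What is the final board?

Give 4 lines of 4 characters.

Move 1: B@(0,0) -> caps B=0 W=0
Move 2: W@(3,2) -> caps B=0 W=0
Move 3: B@(3,0) -> caps B=0 W=0
Move 4: W@(2,3) -> caps B=0 W=0
Move 5: B@(2,0) -> caps B=0 W=0
Move 6: W@(1,0) -> caps B=0 W=0
Move 7: B@(1,1) -> caps B=1 W=0
Move 8: W@(0,1) -> caps B=1 W=0
Move 9: B@(3,3) -> caps B=1 W=0
Move 10: W@(1,3) -> caps B=1 W=0
Move 11: B@(2,2) -> caps B=1 W=0
Move 12: W@(1,2) -> caps B=1 W=0

Answer: BW..
.BWW
B.BW
B.W.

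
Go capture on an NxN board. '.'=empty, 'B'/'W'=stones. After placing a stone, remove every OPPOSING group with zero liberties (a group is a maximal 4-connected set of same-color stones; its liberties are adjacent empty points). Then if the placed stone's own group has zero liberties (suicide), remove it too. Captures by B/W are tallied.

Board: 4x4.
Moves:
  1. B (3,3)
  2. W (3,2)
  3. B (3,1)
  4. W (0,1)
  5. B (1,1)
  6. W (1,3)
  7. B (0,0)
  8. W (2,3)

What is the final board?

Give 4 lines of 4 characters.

Answer: BW..
.B.W
...W
.BW.

Derivation:
Move 1: B@(3,3) -> caps B=0 W=0
Move 2: W@(3,2) -> caps B=0 W=0
Move 3: B@(3,1) -> caps B=0 W=0
Move 4: W@(0,1) -> caps B=0 W=0
Move 5: B@(1,1) -> caps B=0 W=0
Move 6: W@(1,3) -> caps B=0 W=0
Move 7: B@(0,0) -> caps B=0 W=0
Move 8: W@(2,3) -> caps B=0 W=1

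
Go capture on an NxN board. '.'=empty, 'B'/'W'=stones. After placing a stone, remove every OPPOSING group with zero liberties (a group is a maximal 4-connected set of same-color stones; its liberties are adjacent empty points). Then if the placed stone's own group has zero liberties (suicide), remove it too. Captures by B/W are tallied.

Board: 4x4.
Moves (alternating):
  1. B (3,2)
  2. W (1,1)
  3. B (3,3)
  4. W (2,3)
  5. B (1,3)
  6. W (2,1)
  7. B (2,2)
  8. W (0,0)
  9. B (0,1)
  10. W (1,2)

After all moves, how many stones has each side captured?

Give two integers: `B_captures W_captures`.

Move 1: B@(3,2) -> caps B=0 W=0
Move 2: W@(1,1) -> caps B=0 W=0
Move 3: B@(3,3) -> caps B=0 W=0
Move 4: W@(2,3) -> caps B=0 W=0
Move 5: B@(1,3) -> caps B=0 W=0
Move 6: W@(2,1) -> caps B=0 W=0
Move 7: B@(2,2) -> caps B=1 W=0
Move 8: W@(0,0) -> caps B=1 W=0
Move 9: B@(0,1) -> caps B=1 W=0
Move 10: W@(1,2) -> caps B=1 W=0

Answer: 1 0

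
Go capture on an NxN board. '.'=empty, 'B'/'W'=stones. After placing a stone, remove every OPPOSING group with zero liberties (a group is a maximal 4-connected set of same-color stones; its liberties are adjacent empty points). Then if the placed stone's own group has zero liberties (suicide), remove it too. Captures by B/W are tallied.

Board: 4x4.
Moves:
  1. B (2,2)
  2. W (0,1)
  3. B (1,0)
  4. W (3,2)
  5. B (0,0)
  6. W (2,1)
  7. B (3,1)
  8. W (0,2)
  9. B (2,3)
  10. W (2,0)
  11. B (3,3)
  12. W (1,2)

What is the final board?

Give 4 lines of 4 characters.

Answer: BWW.
B.W.
WWBB
.B.B

Derivation:
Move 1: B@(2,2) -> caps B=0 W=0
Move 2: W@(0,1) -> caps B=0 W=0
Move 3: B@(1,0) -> caps B=0 W=0
Move 4: W@(3,2) -> caps B=0 W=0
Move 5: B@(0,0) -> caps B=0 W=0
Move 6: W@(2,1) -> caps B=0 W=0
Move 7: B@(3,1) -> caps B=0 W=0
Move 8: W@(0,2) -> caps B=0 W=0
Move 9: B@(2,3) -> caps B=0 W=0
Move 10: W@(2,0) -> caps B=0 W=0
Move 11: B@(3,3) -> caps B=1 W=0
Move 12: W@(1,2) -> caps B=1 W=0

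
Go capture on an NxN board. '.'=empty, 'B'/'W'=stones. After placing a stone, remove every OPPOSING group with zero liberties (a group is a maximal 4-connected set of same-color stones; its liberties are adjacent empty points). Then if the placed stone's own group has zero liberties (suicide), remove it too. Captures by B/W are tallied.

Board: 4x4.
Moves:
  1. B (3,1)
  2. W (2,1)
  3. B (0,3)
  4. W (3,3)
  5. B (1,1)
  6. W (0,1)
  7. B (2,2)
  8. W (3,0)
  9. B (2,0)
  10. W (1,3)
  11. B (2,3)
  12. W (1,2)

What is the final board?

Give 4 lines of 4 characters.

Answer: .W.B
.BWW
B.BB
.B.W

Derivation:
Move 1: B@(3,1) -> caps B=0 W=0
Move 2: W@(2,1) -> caps B=0 W=0
Move 3: B@(0,3) -> caps B=0 W=0
Move 4: W@(3,3) -> caps B=0 W=0
Move 5: B@(1,1) -> caps B=0 W=0
Move 6: W@(0,1) -> caps B=0 W=0
Move 7: B@(2,2) -> caps B=0 W=0
Move 8: W@(3,0) -> caps B=0 W=0
Move 9: B@(2,0) -> caps B=2 W=0
Move 10: W@(1,3) -> caps B=2 W=0
Move 11: B@(2,3) -> caps B=2 W=0
Move 12: W@(1,2) -> caps B=2 W=0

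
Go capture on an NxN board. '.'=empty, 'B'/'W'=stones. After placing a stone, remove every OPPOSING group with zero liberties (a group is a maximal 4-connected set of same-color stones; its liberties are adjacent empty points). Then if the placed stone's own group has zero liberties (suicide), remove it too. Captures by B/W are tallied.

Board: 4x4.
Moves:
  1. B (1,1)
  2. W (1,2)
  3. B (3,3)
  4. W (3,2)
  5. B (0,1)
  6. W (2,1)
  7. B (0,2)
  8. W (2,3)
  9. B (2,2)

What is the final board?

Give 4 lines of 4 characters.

Move 1: B@(1,1) -> caps B=0 W=0
Move 2: W@(1,2) -> caps B=0 W=0
Move 3: B@(3,3) -> caps B=0 W=0
Move 4: W@(3,2) -> caps B=0 W=0
Move 5: B@(0,1) -> caps B=0 W=0
Move 6: W@(2,1) -> caps B=0 W=0
Move 7: B@(0,2) -> caps B=0 W=0
Move 8: W@(2,3) -> caps B=0 W=1
Move 9: B@(2,2) -> caps B=0 W=1

Answer: .BB.
.BW.
.W.W
..W.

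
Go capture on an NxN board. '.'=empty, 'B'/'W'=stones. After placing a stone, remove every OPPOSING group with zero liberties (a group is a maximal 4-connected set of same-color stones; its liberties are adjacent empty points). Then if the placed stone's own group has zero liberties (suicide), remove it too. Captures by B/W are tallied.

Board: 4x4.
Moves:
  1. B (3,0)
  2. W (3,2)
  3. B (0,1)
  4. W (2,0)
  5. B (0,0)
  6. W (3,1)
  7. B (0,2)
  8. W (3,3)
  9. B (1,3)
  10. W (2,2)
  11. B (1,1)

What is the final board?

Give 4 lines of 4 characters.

Move 1: B@(3,0) -> caps B=0 W=0
Move 2: W@(3,2) -> caps B=0 W=0
Move 3: B@(0,1) -> caps B=0 W=0
Move 4: W@(2,0) -> caps B=0 W=0
Move 5: B@(0,0) -> caps B=0 W=0
Move 6: W@(3,1) -> caps B=0 W=1
Move 7: B@(0,2) -> caps B=0 W=1
Move 8: W@(3,3) -> caps B=0 W=1
Move 9: B@(1,3) -> caps B=0 W=1
Move 10: W@(2,2) -> caps B=0 W=1
Move 11: B@(1,1) -> caps B=0 W=1

Answer: BBB.
.B.B
W.W.
.WWW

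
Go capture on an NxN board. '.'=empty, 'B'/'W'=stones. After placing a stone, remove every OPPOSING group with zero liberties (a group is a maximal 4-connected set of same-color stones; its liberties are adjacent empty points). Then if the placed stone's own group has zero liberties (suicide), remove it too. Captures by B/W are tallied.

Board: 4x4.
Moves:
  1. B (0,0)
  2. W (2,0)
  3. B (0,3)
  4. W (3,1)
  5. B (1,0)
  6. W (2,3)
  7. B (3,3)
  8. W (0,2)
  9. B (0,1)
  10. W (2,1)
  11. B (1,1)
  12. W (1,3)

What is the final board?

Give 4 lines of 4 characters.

Answer: BBW.
BB.W
WW.W
.W.B

Derivation:
Move 1: B@(0,0) -> caps B=0 W=0
Move 2: W@(2,0) -> caps B=0 W=0
Move 3: B@(0,3) -> caps B=0 W=0
Move 4: W@(3,1) -> caps B=0 W=0
Move 5: B@(1,0) -> caps B=0 W=0
Move 6: W@(2,3) -> caps B=0 W=0
Move 7: B@(3,3) -> caps B=0 W=0
Move 8: W@(0,2) -> caps B=0 W=0
Move 9: B@(0,1) -> caps B=0 W=0
Move 10: W@(2,1) -> caps B=0 W=0
Move 11: B@(1,1) -> caps B=0 W=0
Move 12: W@(1,3) -> caps B=0 W=1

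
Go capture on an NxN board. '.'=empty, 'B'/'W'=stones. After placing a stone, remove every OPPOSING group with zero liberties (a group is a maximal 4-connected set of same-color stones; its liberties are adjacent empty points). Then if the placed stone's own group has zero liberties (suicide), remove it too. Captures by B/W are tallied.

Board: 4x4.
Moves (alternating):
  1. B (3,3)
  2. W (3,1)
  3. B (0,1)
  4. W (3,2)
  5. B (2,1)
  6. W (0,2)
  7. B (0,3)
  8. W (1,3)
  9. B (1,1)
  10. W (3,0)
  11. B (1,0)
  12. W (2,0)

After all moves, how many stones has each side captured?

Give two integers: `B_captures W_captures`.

Answer: 0 1

Derivation:
Move 1: B@(3,3) -> caps B=0 W=0
Move 2: W@(3,1) -> caps B=0 W=0
Move 3: B@(0,1) -> caps B=0 W=0
Move 4: W@(3,2) -> caps B=0 W=0
Move 5: B@(2,1) -> caps B=0 W=0
Move 6: W@(0,2) -> caps B=0 W=0
Move 7: B@(0,3) -> caps B=0 W=0
Move 8: W@(1,3) -> caps B=0 W=1
Move 9: B@(1,1) -> caps B=0 W=1
Move 10: W@(3,0) -> caps B=0 W=1
Move 11: B@(1,0) -> caps B=0 W=1
Move 12: W@(2,0) -> caps B=0 W=1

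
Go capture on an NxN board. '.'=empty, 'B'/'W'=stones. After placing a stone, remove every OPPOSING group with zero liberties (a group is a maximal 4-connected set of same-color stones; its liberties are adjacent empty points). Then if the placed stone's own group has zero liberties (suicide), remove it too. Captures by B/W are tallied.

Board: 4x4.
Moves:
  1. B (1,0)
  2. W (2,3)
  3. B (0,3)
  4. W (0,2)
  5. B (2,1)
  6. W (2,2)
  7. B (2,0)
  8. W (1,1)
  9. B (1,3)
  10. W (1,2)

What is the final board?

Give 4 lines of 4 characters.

Answer: ..W.
BWW.
BBWW
....

Derivation:
Move 1: B@(1,0) -> caps B=0 W=0
Move 2: W@(2,3) -> caps B=0 W=0
Move 3: B@(0,3) -> caps B=0 W=0
Move 4: W@(0,2) -> caps B=0 W=0
Move 5: B@(2,1) -> caps B=0 W=0
Move 6: W@(2,2) -> caps B=0 W=0
Move 7: B@(2,0) -> caps B=0 W=0
Move 8: W@(1,1) -> caps B=0 W=0
Move 9: B@(1,3) -> caps B=0 W=0
Move 10: W@(1,2) -> caps B=0 W=2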